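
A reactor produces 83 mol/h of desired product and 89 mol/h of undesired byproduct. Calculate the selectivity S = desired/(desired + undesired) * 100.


Selectivity = desired / (desired + undesired) * 100
Total products = 83 + 89 = 172 mol/h
S = 83 / 172 * 100
= 0.4826 * 100
= 48.26 %

48.26 %


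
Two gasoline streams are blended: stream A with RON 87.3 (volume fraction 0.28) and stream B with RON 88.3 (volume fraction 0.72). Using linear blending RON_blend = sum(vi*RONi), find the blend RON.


Linear blending: RON_blend = sum(vi * RONi)
Contribution 1: 0.28 * 87.3 = 24.444
Contribution 2: 0.72 * 88.3 = 63.576
RON_blend = 24.444 + 63.576 = 88.02

88.02


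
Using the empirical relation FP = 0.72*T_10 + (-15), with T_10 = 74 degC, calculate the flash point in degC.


FP = 0.72 * 74 + (-15) = 38.28

38.28 degC


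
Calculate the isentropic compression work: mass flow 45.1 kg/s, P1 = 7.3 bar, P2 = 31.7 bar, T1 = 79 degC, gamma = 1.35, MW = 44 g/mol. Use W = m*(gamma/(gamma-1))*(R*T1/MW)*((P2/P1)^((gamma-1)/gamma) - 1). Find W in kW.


Isentropic work: W = m*(gamma/(gamma-1))*(R*T1/MW)*((P2/P1)^((gamma-1)/gamma) - 1)
T1 = 79 + 273.15 = 352.15 K
Pressure ratio = 31.7 / 7.3 = 4.34247
Exponent = (1.35 - 1)/1.35 = 0.259259
(P2/P1)^exp - 1 = 4.34247^0.259259 - 1 = 0.463319
W = 45.1 * 1.35 / 0.35 * 8.314 * 352.15 / 44 * 0.463319 = 5363

5363 kW


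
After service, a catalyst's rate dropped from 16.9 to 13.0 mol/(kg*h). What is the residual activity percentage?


Activity (%) = (rate_used / rate_fresh) * 100
rate_used = 13.0, rate_fresh = 16.9
= (13.0 / 16.9) * 100
= 0.7692 * 100 = 76.92

76.92 %


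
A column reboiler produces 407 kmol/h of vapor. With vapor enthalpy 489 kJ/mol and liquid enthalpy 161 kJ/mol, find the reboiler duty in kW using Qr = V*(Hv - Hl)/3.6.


Qr = 407 * (489 - 161) / 3.6 = 407 * 328 / 3.6 = 37080

37080 kW


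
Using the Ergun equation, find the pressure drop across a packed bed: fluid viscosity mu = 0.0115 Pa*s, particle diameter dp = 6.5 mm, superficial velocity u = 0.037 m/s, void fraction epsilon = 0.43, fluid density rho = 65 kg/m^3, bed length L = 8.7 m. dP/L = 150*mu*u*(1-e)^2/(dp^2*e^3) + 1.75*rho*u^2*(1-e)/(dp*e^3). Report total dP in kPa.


dp = 6.5 mm = 0.0065 m
Viscous term = 150*0.0115*0.037*(1-0.43)^2 / (0.0065^2*0.43^3) = 6173.17
Inertial term = 1.75*65*0.037^2*(1-0.43) / (0.0065*0.43^3) = 171.756
dP/L = 6173.17 + 171.756 = 6344.93 Pa/m
dP = 6344.93 * 8.7 / 1000 = 55.20 kPa

55.20 kPa


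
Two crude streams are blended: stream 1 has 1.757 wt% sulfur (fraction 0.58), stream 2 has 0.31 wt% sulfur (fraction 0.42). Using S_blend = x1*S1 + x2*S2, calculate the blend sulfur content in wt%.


Linear sulfur blending: S_blend = x1*S1 + x2*S2
Contribution 1: 0.58 * 1.757 = 1.01906 wt%
Contribution 2: 0.42 * 0.31 = 0.1302 wt%
S_blend = 1.01906 + 0.1302 = 1.14926

1.14926 wt%


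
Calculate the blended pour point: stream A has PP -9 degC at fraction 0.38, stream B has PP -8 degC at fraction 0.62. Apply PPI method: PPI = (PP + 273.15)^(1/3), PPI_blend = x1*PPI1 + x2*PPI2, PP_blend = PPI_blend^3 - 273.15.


PPI_1 = (-9 + 273.15)^(1/3) = 6.416283
PPI_2 = (-8 + 273.15)^(1/3) = 6.42437
PPI_blend = 0.38 * 6.416283 + 0.62 * 6.42437 = 6.421297
PP_blend = 6.421297^3 - 273.15 = 264.7697 - 273.15 = -8.38

-8.38 degC


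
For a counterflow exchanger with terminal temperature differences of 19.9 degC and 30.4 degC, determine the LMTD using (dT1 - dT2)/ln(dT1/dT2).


LMTD = (dT1 - dT2) / ln(dT1/dT2)
= (19.9 - 30.4) / ln(19.9 / 30.4) = -10.5 / -0.423723 = 24.78

24.78 degC


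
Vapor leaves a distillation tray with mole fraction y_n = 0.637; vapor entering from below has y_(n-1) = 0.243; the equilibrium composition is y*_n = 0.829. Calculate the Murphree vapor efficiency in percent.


Murphree vapor efficiency: EMV = (y_n - y_(n-1)) / (y*_n - y_(n-1)) * 100
EMV = (0.637 - 0.243) / (0.829 - 0.243) * 100 = 0.394 / 0.586 * 100 = 67.24

67.24 %


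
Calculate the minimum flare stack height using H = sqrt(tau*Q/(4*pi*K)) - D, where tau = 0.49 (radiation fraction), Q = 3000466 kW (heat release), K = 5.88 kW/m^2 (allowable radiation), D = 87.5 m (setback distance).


tau*Q/(4*pi*K) = 0.49 * 3000466 / (4 * pi * 5.88) = 19897.5
sqrt(19897.5) = 141.058
H = 141.058 - 87.5 = 53.56

53.56 m


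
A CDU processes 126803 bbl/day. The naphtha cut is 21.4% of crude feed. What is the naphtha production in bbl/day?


Crude throughput = 126803 bbl/day
Fraction yield = 21.4%
yield = throughput * fraction / 100
yield = 126803 * 21.4 / 100 = 27135.842

27135.842 bbl/day


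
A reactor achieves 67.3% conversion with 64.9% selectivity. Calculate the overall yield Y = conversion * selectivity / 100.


Overall yield = conversion (%) * selectivity (%) / 100
Conversion = 67.3%, Selectivity = 64.9%
Y = 67.3 * 64.9 / 100
= 43.6777 %

43.6777 %


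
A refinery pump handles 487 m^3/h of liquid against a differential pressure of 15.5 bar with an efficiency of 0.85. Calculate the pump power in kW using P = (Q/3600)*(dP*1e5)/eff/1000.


Q = 487 / 3600 = 0.135278 m^3/s
P = 0.135278 * (15.5 * 1e5) / 0.85 / 1000 = 246.7

246.7 kW


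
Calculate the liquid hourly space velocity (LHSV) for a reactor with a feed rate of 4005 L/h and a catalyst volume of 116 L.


LHSV = volumetric feed rate / catalyst volume
= 4005 L/h / 116 L
= 34.53 h^-1

34.53 h^-1


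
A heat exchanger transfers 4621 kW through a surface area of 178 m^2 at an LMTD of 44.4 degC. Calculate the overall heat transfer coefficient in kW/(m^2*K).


From Q = U*A*LMTD, U = Q / (A * LMTD)
U = 4621 / (178 * 44.4) = 4621 / 7903.2 = 0.5847

0.5847 kW/(m^2*K)


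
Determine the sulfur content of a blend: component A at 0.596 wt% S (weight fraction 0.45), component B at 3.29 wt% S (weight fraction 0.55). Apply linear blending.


Linear sulfur blending: S_blend = x1*S1 + x2*S2
Contribution 1: 0.45 * 0.596 = 0.2682 wt%
Contribution 2: 0.55 * 3.29 = 1.8095 wt%
S_blend = 0.2682 + 1.8095 = 2.0777

2.0777 wt%


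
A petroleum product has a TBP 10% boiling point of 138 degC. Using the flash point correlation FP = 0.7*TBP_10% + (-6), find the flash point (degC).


FP = 0.7 * 138 + (-6) = 90.6

90.6 degC


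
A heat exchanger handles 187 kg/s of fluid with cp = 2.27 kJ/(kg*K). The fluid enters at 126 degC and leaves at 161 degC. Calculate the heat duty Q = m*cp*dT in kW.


Q = m_dot * cp * delta_T
delta_T = 161 - 126 = 35 K
Q = 187 * 2.27 * 35
= 424.49 * 35
= 14857.15 kW

14857.15 kW


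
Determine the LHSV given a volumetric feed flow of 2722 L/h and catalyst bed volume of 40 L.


LHSV = volumetric feed rate / catalyst volume
= 2722 L/h / 40 L
= 68.05 h^-1

68.05 h^-1


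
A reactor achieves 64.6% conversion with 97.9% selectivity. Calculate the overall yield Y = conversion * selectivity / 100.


Overall yield = conversion (%) * selectivity (%) / 100
Conversion = 64.6%, Selectivity = 97.9%
Y = 64.6 * 97.9 / 100
= 63.2434 %

63.2434 %


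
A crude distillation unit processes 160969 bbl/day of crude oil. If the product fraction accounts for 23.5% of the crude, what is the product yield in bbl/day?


Crude throughput = 160969 bbl/day
Fraction yield = 23.5%
yield = throughput * fraction / 100
yield = 160969 * 23.5 / 100 = 37827.715

37827.715 bbl/day


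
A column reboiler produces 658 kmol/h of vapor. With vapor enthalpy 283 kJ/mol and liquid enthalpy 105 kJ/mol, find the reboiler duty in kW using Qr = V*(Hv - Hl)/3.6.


Qr = 658 * (283 - 105) / 3.6 = 658 * 178 / 3.6 = 32530

32530 kW


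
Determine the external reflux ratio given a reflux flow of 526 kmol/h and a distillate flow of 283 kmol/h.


Reflux ratio definition: R = L / D (liquid returned / distillate withdrawn)
L = 526 kmol/h, D = 283 kmol/h
R = 526 / 283 = 1.859

1.859


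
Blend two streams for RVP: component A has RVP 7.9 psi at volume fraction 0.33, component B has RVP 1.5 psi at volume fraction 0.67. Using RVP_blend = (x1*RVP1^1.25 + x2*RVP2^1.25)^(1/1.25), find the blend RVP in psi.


Chevron index: RVP_blend = (sum xi*RVPi^1.25)^(1/1.25)
RVP^1.25 terms: 0.33 * 7.9^1.25 + 0.67 * 1.5^1.25 = 5.48288
RVP_blend = 5.48288^(1/1.25) = 3.901

3.901 psi


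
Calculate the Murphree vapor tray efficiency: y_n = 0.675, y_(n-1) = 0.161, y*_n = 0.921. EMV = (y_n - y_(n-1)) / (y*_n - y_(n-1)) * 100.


Murphree vapor efficiency: EMV = (y_n - y_(n-1)) / (y*_n - y_(n-1)) * 100
EMV = (0.675 - 0.161) / (0.921 - 0.161) * 100 = 0.514 / 0.76 * 100 = 67.63

67.63 %


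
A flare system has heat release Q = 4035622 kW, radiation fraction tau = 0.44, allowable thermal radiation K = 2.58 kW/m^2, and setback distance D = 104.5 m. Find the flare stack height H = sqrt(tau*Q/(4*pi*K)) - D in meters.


tau*Q/(4*pi*K) = 0.44 * 4035622 / (4 * pi * 2.58) = 54768.8
sqrt(54768.8) = 234.027
H = 234.027 - 104.5 = 129.5

129.5 m


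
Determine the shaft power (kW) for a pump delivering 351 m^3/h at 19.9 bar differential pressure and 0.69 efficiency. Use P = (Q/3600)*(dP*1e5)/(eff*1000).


Q = 351 / 3600 = 0.0975 m^3/s
P = 0.0975 * (19.9 * 1e5) / 0.69 / 1000 = 281.2

281.2 kW


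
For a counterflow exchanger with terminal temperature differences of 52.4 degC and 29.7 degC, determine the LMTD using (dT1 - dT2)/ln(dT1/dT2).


LMTD = (dT1 - dT2) / ln(dT1/dT2)
= (52.4 - 29.7) / ln(52.4 / 29.7) = 22.7 / 0.56776 = 39.98

39.98 degC


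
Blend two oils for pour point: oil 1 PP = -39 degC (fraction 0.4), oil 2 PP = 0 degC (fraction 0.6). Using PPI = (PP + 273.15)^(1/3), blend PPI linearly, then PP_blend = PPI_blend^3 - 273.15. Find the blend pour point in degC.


PPI_1 = (-39 + 273.15)^(1/3) = 6.163557
PPI_2 = (0 + 273.15)^(1/3) = 6.488342
PPI_blend = 0.4 * 6.163557 + 0.6 * 6.488342 = 6.358428
PP_blend = 6.358428^3 - 273.15 = 257.0687 - 273.15 = -16.08

-16.08 degC


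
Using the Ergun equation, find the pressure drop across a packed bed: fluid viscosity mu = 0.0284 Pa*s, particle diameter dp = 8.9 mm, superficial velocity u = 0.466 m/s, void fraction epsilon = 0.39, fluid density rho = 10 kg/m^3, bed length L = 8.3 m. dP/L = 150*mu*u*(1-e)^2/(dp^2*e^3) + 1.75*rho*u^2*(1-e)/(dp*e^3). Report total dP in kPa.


dp = 8.9 mm = 0.0089 m
Viscous term = 150*0.0284*0.466*(1-0.39)^2 / (0.0089^2*0.39^3) = 157210
Inertial term = 1.75*10*0.466^2*(1-0.39) / (0.0089*0.39^3) = 4390.92
dP/L = 157210 + 4390.92 = 161601 Pa/m
dP = 161601 * 8.3 / 1000 = 1341 kPa

1341 kPa


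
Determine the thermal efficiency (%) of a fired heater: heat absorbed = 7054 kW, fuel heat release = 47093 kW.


Furnace efficiency = Q_absorbed / Q_fuel * 100
= 7054 / 47093 * 100 = 14.98

14.98 %


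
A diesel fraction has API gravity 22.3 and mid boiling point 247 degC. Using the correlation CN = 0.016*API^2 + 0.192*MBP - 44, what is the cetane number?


CN = 0.016 * 22.3^2 + 0.192 * 247 - 44
CN = 7.95664 + 47.424 - 44 = 11.38064

11.38064


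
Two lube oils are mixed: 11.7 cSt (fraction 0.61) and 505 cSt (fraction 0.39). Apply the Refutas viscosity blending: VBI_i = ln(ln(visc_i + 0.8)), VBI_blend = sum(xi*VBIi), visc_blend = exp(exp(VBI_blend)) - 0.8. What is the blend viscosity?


Refutas method: VBN_i = 14.534*ln(ln(visc_i + 0.8)) + 10.975, blended linearly by mass fraction; since VBN is linear in VBI_i = ln(ln(visc_i + 0.8)) and the fractions sum to 1, blend VBI directly: visc = exp(exp(VBI_blend)) - 0.8
VBI_1 = ln(ln(11.7 + 0.8)) = 0.92653
VBI_2 = ln(ln(505 + 0.8)) = 1.82876
VBI_blend = 0.61 * 0.92653 + 0.39 * 1.82876 = 1.2784
visc_blend = exp(exp(1.2784)) - 0.8 = 35.47

35.47 cSt


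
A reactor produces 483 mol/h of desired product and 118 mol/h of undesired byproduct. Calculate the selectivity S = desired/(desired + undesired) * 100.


Selectivity = desired / (desired + undesired) * 100
Total products = 483 + 118 = 601 mol/h
S = 483 / 601 * 100
= 0.8037 * 100
= 80.37 %

80.37 %


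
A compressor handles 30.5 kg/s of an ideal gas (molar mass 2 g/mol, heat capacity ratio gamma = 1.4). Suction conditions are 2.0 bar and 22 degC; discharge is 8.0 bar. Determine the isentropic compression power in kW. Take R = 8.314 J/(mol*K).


Isentropic work: W = m*(gamma/(gamma-1))*(R*T1/MW)*((P2/P1)^((gamma-1)/gamma) - 1)
T1 = 22 + 273.15 = 295.15 K
Pressure ratio = 8.0 / 2.0 = 4
Exponent = (1.4 - 1)/1.4 = 0.285714
(P2/P1)^exp - 1 = 4^0.285714 - 1 = 0.485994
W = 30.5 * 1.4 / 0.4 * 8.314 * 295.15 / 2 * 0.485994 = 63650

63650 kW


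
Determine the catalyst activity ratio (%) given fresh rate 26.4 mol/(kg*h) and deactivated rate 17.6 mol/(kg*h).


Activity (%) = (rate_used / rate_fresh) * 100
rate_used = 17.6, rate_fresh = 26.4
= (17.6 / 26.4) * 100
= 0.6667 * 100 = 66.67

66.67 %


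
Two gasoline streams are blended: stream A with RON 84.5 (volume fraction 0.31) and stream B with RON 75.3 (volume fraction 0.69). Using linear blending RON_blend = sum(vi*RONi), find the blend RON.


Linear blending: RON_blend = sum(vi * RONi)
Contribution 1: 0.31 * 84.5 = 26.195
Contribution 2: 0.69 * 75.3 = 51.957
RON_blend = 26.195 + 51.957 = 78.152

78.152


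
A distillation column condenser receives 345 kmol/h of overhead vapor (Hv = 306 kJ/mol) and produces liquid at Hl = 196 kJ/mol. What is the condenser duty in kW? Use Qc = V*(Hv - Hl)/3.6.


Qc = 345 * (306 - 196) / 3.6 = 345 * 110 / 3.6 = 10540

10540 kW


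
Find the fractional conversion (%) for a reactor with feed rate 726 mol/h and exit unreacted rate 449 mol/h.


X = (F_in - F_out) / F_in * 100
Moles reacted = 726 - 449 = 277
X = 277 / 726 * 100
= 0.3815 * 100
= 38.15 %

38.15 %


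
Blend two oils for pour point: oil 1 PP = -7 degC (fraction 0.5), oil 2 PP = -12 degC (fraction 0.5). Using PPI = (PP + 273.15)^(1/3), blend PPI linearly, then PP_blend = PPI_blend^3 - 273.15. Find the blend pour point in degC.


PPI_1 = (-7 + 273.15)^(1/3) = 6.432436
PPI_2 = (-12 + 273.15)^(1/3) = 6.391901
PPI_blend = 0.5 * 6.432436 + 0.5 * 6.391901 = 6.412168
PP_blend = 6.412168^3 - 273.15 = 263.642 - 273.15 = -9.51

-9.51 degC


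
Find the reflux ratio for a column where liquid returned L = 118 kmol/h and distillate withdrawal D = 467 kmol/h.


Reflux ratio definition: R = L / D (liquid returned / distillate withdrawn)
L = 118 kmol/h, D = 467 kmol/h
R = 118 / 467 = 0.2527

0.2527


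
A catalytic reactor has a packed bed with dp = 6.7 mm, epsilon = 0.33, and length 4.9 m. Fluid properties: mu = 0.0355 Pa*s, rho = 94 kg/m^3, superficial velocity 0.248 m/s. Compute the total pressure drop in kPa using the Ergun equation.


dp = 6.7 mm = 0.0067 m
Viscous term = 150*0.0355*0.248*(1-0.33)^2 / (0.0067^2*0.33^3) = 367476
Inertial term = 1.75*94*0.248^2*(1-0.33) / (0.0067*0.33^3) = 28153.2
dP/L = 367476 + 28153.2 = 395629 Pa/m
dP = 395629 * 4.9 / 1000 = 1939 kPa

1939 kPa


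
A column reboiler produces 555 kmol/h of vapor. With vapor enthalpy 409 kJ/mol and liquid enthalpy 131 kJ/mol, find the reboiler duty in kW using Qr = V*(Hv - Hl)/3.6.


Qr = 555 * (409 - 131) / 3.6 = 555 * 278 / 3.6 = 42860

42860 kW


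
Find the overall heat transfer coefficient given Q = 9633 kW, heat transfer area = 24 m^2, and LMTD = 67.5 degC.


From Q = U*A*LMTD, U = Q / (A * LMTD)
U = 9633 / (24 * 67.5) = 9633 / 1620 = 5.946

5.946 kW/(m^2*K)


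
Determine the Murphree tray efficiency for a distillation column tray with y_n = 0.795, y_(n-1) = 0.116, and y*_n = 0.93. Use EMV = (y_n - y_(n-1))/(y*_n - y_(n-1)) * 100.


Murphree vapor efficiency: EMV = (y_n - y_(n-1)) / (y*_n - y_(n-1)) * 100
EMV = (0.795 - 0.116) / (0.93 - 0.116) * 100 = 0.679 / 0.814 * 100 = 83.42

83.42 %


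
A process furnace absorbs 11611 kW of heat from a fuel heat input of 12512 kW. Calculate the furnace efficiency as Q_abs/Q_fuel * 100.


Furnace efficiency = Q_absorbed / Q_fuel * 100
= 11611 / 12512 * 100 = 92.80

92.80 %


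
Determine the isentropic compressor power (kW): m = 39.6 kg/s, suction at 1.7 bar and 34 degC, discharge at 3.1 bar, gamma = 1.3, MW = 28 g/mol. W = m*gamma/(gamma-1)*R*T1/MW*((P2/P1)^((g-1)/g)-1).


Isentropic work: W = m*(gamma/(gamma-1))*(R*T1/MW)*((P2/P1)^((gamma-1)/gamma) - 1)
T1 = 34 + 273.15 = 307.15 K
Pressure ratio = 3.1 / 1.7 = 1.82353
Exponent = (1.3 - 1)/1.3 = 0.230769
(P2/P1)^exp - 1 = 1.82353^0.230769 - 1 = 0.148711
W = 39.6 * 1.3 / 0.3 * 8.314 * 307.15 / 28 * 0.148711 = 2327

2327 kW


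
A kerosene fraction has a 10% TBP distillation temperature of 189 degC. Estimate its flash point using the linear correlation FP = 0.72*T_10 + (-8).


FP = 0.72 * 189 + (-8) = 128.08

128.08 degC


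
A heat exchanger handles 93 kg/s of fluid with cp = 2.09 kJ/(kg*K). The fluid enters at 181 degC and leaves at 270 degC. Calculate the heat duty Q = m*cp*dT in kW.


Q = m_dot * cp * delta_T
delta_T = 270 - 181 = 89 K
Q = 93 * 2.09 * 89
= 194.37 * 89
= 17298.93 kW

17298.93 kW


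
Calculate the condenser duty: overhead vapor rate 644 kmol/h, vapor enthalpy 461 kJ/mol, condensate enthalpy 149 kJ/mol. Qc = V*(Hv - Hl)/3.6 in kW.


Qc = 644 * (461 - 149) / 3.6 = 644 * 312 / 3.6 = 55810

55810 kW


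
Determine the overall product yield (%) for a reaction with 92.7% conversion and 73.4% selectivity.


Overall yield = conversion (%) * selectivity (%) / 100
Conversion = 92.7%, Selectivity = 73.4%
Y = 92.7 * 73.4 / 100
= 68.0418 %

68.0418 %


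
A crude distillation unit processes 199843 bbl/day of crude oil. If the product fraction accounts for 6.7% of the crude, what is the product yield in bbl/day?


Crude throughput = 199843 bbl/day
Fraction yield = 6.7%
yield = throughput * fraction / 100
yield = 199843 * 6.7 / 100 = 13389.481

13389.481 bbl/day


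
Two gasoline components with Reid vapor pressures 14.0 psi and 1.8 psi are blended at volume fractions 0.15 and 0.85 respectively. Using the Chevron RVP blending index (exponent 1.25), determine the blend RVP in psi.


Chevron index: RVP_blend = (sum xi*RVPi^1.25)^(1/1.25)
RVP^1.25 terms: 0.15 * 14.0^1.25 + 0.85 * 1.8^1.25 = 5.83429
RVP_blend = 5.83429^(1/1.25) = 4.100

4.100 psi


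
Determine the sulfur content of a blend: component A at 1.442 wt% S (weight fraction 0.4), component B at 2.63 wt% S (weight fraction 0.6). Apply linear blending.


Linear sulfur blending: S_blend = x1*S1 + x2*S2
Contribution 1: 0.4 * 1.442 = 0.5768 wt%
Contribution 2: 0.6 * 2.63 = 1.578 wt%
S_blend = 0.5768 + 1.578 = 2.1548

2.1548 wt%


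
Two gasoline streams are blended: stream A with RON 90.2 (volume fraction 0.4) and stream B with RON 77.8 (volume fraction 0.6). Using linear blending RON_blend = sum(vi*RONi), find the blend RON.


Linear blending: RON_blend = sum(vi * RONi)
Contribution 1: 0.4 * 90.2 = 36.08
Contribution 2: 0.6 * 77.8 = 46.68
RON_blend = 36.08 + 46.68 = 82.76

82.76


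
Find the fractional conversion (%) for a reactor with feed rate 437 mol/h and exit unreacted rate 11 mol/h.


X = (F_in - F_out) / F_in * 100
Moles reacted = 437 - 11 = 426
X = 426 / 437 * 100
= 0.9748 * 100
= 97.48 %

97.48 %


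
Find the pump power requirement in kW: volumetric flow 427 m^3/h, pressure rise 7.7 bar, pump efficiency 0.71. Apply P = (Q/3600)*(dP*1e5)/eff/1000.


Q = 427 / 3600 = 0.118611 m^3/s
P = 0.118611 * (7.7 * 1e5) / 0.71 / 1000 = 128.6

128.6 kW


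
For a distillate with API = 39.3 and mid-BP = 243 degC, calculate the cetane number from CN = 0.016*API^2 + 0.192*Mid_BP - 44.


CN = 0.016 * 39.3^2 + 0.192 * 243 - 44
CN = 24.71184 + 46.656 - 44 = 27.36784

27.36784


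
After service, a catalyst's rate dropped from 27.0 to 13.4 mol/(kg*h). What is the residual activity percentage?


Activity (%) = (rate_used / rate_fresh) * 100
rate_used = 13.4, rate_fresh = 27.0
= (13.4 / 27.0) * 100
= 0.4963 * 100 = 49.63

49.63 %


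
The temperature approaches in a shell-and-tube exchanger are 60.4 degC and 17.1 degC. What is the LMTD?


LMTD = (dT1 - dT2) / ln(dT1/dT2)
= (60.4 - 17.1) / ln(60.4 / 17.1) = 43.3 / 1.26191 = 34.31

34.31 degC


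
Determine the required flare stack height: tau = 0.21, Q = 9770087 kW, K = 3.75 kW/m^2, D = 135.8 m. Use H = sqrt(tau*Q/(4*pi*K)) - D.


tau*Q/(4*pi*K) = 0.21 * 9770087 / (4 * pi * 3.75) = 43538.8
sqrt(43538.8) = 208.66
H = 208.66 - 135.8 = 72.86

72.86 m


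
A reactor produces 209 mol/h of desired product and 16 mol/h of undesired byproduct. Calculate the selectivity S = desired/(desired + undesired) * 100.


Selectivity = desired / (desired + undesired) * 100
Total products = 209 + 16 = 225 mol/h
S = 209 / 225 * 100
= 0.9289 * 100
= 92.89 %

92.89 %


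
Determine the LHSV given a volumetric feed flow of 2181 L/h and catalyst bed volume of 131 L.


LHSV = volumetric feed rate / catalyst volume
= 2181 L/h / 131 L
= 16.65 h^-1

16.65 h^-1


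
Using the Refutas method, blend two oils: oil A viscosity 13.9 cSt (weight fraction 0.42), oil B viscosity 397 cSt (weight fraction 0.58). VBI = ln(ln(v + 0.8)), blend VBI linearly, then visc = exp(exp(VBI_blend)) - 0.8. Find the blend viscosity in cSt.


Refutas method: VBN_i = 14.534*ln(ln(visc_i + 0.8)) + 10.975, blended linearly by mass fraction; since VBN is linear in VBI_i = ln(ln(visc_i + 0.8)) and the fractions sum to 1, blend VBI directly: visc = exp(exp(VBI_blend)) - 0.8
VBI_1 = ln(ln(13.9 + 0.8)) = 0.988741
VBI_2 = ln(ln(397 + 0.8)) = 1.78941
VBI_blend = 0.42 * 0.988741 + 0.58 * 1.78941 = 1.45313
visc_blend = exp(exp(1.45313)) - 0.8 = 71.19

71.19 cSt


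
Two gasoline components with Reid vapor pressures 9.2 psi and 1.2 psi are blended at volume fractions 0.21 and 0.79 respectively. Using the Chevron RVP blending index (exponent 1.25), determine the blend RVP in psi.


Chevron index: RVP_blend = (sum xi*RVPi^1.25)^(1/1.25)
RVP^1.25 terms: 0.21 * 9.2^1.25 + 0.79 * 1.2^1.25 = 4.35697
RVP_blend = 4.35697^(1/1.25) = 3.246

3.246 psi


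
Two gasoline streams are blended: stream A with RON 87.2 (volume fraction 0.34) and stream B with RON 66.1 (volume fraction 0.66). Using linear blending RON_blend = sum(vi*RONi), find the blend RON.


Linear blending: RON_blend = sum(vi * RONi)
Contribution 1: 0.34 * 87.2 = 29.648
Contribution 2: 0.66 * 66.1 = 43.626
RON_blend = 29.648 + 43.626 = 73.274

73.274


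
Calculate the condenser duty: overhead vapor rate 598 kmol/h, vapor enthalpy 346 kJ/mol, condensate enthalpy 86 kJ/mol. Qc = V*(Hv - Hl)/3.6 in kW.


Qc = 598 * (346 - 86) / 3.6 = 598 * 260 / 3.6 = 43190

43190 kW


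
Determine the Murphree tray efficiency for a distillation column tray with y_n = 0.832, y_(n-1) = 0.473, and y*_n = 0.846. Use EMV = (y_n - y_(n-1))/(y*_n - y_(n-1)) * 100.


Murphree vapor efficiency: EMV = (y_n - y_(n-1)) / (y*_n - y_(n-1)) * 100
EMV = (0.832 - 0.473) / (0.846 - 0.473) * 100 = 0.359 / 0.373 * 100 = 96.25

96.25 %


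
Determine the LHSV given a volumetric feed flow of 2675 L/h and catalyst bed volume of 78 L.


LHSV = volumetric feed rate / catalyst volume
= 2675 L/h / 78 L
= 34.29 h^-1

34.29 h^-1


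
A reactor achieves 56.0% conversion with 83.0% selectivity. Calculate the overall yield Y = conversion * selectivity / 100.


Overall yield = conversion (%) * selectivity (%) / 100
Conversion = 56.0%, Selectivity = 83.0%
Y = 56.0 * 83.0 / 100
= 46.48 %

46.48 %


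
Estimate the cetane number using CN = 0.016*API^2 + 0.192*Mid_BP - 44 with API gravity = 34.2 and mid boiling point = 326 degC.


CN = 0.016 * 34.2^2 + 0.192 * 326 - 44
CN = 18.71424 + 62.592 - 44 = 37.30624

37.30624


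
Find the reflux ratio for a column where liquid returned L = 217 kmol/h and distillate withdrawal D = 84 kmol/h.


Reflux ratio definition: R = L / D (liquid returned / distillate withdrawn)
L = 217 kmol/h, D = 84 kmol/h
R = 217 / 84 = 2.583

2.583


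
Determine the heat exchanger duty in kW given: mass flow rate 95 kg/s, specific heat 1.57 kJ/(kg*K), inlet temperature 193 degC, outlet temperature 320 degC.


Q = m_dot * cp * delta_T
delta_T = 320 - 193 = 127 K
Q = 95 * 1.57 * 127
= 149.15 * 127
= 18942.05 kW

18942.05 kW


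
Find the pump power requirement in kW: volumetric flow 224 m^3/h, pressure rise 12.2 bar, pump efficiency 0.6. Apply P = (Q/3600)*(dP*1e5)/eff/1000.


Q = 224 / 3600 = 0.0622222 m^3/s
P = 0.0622222 * (12.2 * 1e5) / 0.6 / 1000 = 126.5

126.5 kW


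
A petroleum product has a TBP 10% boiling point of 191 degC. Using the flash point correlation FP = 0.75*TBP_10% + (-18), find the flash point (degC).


FP = 0.75 * 191 + (-18) = 125.25

125.25 degC


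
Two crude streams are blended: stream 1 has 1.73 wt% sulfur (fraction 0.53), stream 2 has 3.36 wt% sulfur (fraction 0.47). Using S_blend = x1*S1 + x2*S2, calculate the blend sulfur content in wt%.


Linear sulfur blending: S_blend = x1*S1 + x2*S2
Contribution 1: 0.53 * 1.73 = 0.9169 wt%
Contribution 2: 0.47 * 3.36 = 1.5792 wt%
S_blend = 0.9169 + 1.5792 = 2.4961

2.4961 wt%


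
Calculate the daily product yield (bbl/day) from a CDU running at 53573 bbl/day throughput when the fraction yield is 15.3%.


Crude throughput = 53573 bbl/day
Fraction yield = 15.3%
yield = throughput * fraction / 100
yield = 53573 * 15.3 / 100 = 8196.669

8196.669 bbl/day


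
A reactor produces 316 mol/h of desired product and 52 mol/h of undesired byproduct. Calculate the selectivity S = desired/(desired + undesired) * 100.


Selectivity = desired / (desired + undesired) * 100
Total products = 316 + 52 = 368 mol/h
S = 316 / 368 * 100
= 0.8587 * 100
= 85.87 %

85.87 %


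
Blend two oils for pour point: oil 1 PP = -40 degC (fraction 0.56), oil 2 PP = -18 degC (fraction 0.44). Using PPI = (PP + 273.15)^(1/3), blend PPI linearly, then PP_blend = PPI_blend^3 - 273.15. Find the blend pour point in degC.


PPI_1 = (-40 + 273.15)^(1/3) = 6.15477
PPI_2 = (-18 + 273.15)^(1/3) = 6.342569
PPI_blend = 0.56 * 6.15477 + 0.44 * 6.342569 = 6.237402
PP_blend = 6.237402^3 - 273.15 = 242.6673 - 273.15 = -30.48

-30.48 degC


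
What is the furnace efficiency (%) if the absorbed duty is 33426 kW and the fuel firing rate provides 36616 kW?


Furnace efficiency = Q_absorbed / Q_fuel * 100
= 33426 / 36616 * 100 = 91.29

91.29 %


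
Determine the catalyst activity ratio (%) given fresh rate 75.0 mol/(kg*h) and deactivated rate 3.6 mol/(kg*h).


Activity (%) = (rate_used / rate_fresh) * 100
rate_used = 3.6, rate_fresh = 75.0
= (3.6 / 75.0) * 100
= 0.04800 * 100 = 4.800

4.800 %


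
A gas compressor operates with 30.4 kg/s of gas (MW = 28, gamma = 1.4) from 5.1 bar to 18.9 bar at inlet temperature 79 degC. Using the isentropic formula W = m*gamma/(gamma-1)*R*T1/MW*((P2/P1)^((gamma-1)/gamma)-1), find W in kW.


Isentropic work: W = m*(gamma/(gamma-1))*(R*T1/MW)*((P2/P1)^((gamma-1)/gamma) - 1)
T1 = 79 + 273.15 = 352.15 K
Pressure ratio = 18.9 / 5.1 = 3.70588
Exponent = (1.4 - 1)/1.4 = 0.285714
(P2/P1)^exp - 1 = 3.70588^0.285714 - 1 = 0.453919
W = 30.4 * 1.4 / 0.4 * 8.314 * 352.15 / 28 * 0.453919 = 5050

5050 kW


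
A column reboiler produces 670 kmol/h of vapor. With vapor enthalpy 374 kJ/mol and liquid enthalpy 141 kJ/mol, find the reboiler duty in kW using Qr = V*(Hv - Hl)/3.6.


Qr = 670 * (374 - 141) / 3.6 = 670 * 233 / 3.6 = 43360

43360 kW


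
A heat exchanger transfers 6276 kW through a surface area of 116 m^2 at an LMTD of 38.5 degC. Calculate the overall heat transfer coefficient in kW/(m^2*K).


From Q = U*A*LMTD, U = Q / (A * LMTD)
U = 6276 / (116 * 38.5) = 6276 / 4466 = 1.405

1.405 kW/(m^2*K)


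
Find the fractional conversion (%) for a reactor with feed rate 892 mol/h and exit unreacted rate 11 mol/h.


X = (F_in - F_out) / F_in * 100
Moles reacted = 892 - 11 = 881
X = 881 / 892 * 100
= 0.9877 * 100
= 98.77 %

98.77 %


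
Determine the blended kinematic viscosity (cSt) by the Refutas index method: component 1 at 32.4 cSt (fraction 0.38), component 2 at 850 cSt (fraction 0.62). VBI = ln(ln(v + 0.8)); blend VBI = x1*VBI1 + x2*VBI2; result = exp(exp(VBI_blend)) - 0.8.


Refutas method: VBN_i = 14.534*ln(ln(visc_i + 0.8)) + 10.975, blended linearly by mass fraction; since VBN is linear in VBI_i = ln(ln(visc_i + 0.8)) and the fractions sum to 1, blend VBI directly: visc = exp(exp(VBI_blend)) - 0.8
VBI_1 = ln(ln(32.4 + 0.8)) = 1.25349
VBI_2 = ln(ln(850 + 0.8)) = 1.90898
VBI_blend = 0.38 * 1.25349 + 0.62 * 1.90898 = 1.65989
visc_blend = exp(exp(1.65989)) - 0.8 = 191.4

191.4 cSt


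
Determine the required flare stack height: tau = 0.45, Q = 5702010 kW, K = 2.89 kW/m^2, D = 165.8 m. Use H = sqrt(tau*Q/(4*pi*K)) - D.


tau*Q/(4*pi*K) = 0.45 * 5702010 / (4 * pi * 2.89) = 70653.4
sqrt(70653.4) = 265.807
H = 265.807 - 165.8 = 100.0

100.0 m


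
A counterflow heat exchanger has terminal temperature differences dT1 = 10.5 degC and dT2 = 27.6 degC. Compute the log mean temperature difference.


LMTD = (dT1 - dT2) / ln(dT1/dT2)
= (10.5 - 27.6) / ln(10.5 / 27.6) = -17.1 / -0.966441 = 17.69

17.69 degC


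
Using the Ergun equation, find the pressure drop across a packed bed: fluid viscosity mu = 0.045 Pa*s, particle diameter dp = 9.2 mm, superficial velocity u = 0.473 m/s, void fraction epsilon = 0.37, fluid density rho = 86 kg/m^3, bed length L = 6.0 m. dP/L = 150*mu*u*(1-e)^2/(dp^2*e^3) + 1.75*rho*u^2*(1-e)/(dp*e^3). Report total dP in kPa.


dp = 9.2 mm = 0.0092 m
Viscous term = 150*0.045*0.473*(1-0.37)^2 / (0.0092^2*0.37^3) = 295573
Inertial term = 1.75*86*0.473^2*(1-0.37) / (0.0092*0.37^3) = 45520.4
dP/L = 295573 + 45520.4 = 341093 Pa/m
dP = 341093 * 6.0 / 1000 = 2047 kPa

2047 kPa


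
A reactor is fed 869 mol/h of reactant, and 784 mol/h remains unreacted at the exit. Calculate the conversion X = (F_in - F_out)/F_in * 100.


X = (F_in - F_out) / F_in * 100
Moles reacted = 869 - 784 = 85
X = 85 / 869 * 100
= 0.09781 * 100
= 9.781 %

9.781 %


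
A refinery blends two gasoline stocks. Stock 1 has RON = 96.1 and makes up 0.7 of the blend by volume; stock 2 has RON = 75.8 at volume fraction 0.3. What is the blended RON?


Linear blending: RON_blend = sum(vi * RONi)
Contribution 1: 0.7 * 96.1 = 67.27
Contribution 2: 0.3 * 75.8 = 22.74
RON_blend = 67.27 + 22.74 = 90.01

90.01


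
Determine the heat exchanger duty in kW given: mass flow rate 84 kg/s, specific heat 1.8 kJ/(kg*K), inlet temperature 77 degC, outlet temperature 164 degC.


Q = m_dot * cp * delta_T
delta_T = 164 - 77 = 87 K
Q = 84 * 1.8 * 87
= 151.2 * 87
= 13154.4 kW

13154.4 kW


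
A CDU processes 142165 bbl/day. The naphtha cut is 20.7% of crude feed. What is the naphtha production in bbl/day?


Crude throughput = 142165 bbl/day
Fraction yield = 20.7%
yield = throughput * fraction / 100
yield = 142165 * 20.7 / 100 = 29428.155

29428.155 bbl/day


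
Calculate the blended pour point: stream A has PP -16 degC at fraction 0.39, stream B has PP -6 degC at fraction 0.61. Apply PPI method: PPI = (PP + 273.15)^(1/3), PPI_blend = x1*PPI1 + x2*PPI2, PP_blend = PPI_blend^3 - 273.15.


PPI_1 = (-16 + 273.15)^(1/3) = 6.359098
PPI_2 = (-6 + 273.15)^(1/3) = 6.440482
PPI_blend = 0.39 * 6.359098 + 0.61 * 6.440482 = 6.408742
PP_blend = 6.408742^3 - 273.15 = 263.2197 - 273.15 = -9.93

-9.93 degC


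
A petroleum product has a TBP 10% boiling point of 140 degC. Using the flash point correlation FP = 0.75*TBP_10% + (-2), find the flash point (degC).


FP = 0.75 * 140 + (-2) = 103

103 degC


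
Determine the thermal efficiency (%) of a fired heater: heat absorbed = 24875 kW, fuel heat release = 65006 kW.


Furnace efficiency = Q_absorbed / Q_fuel * 100
= 24875 / 65006 * 100 = 38.27

38.27 %


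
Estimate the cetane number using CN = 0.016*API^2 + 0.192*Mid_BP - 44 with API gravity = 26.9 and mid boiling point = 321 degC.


CN = 0.016 * 26.9^2 + 0.192 * 321 - 44
CN = 11.57776 + 61.632 - 44 = 29.20976

29.20976


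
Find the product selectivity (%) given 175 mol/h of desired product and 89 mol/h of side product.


Selectivity = desired / (desired + undesired) * 100
Total products = 175 + 89 = 264 mol/h
S = 175 / 264 * 100
= 0.6629 * 100
= 66.29 %

66.29 %


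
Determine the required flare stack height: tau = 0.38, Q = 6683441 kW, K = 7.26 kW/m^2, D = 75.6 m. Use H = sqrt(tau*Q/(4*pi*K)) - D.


tau*Q/(4*pi*K) = 0.38 * 6683441 / (4 * pi * 7.26) = 27837.9
sqrt(27837.9) = 166.847
H = 166.847 - 75.6 = 91.25

91.25 m


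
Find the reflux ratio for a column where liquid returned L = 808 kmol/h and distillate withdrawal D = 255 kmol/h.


Reflux ratio definition: R = L / D (liquid returned / distillate withdrawn)
L = 808 kmol/h, D = 255 kmol/h
R = 808 / 255 = 3.169

3.169


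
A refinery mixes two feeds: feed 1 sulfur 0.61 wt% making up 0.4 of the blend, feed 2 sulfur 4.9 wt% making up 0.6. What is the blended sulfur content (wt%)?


Linear sulfur blending: S_blend = x1*S1 + x2*S2
Contribution 1: 0.4 * 0.61 = 0.244 wt%
Contribution 2: 0.6 * 4.9 = 2.94 wt%
S_blend = 0.244 + 2.94 = 3.184

3.184 wt%


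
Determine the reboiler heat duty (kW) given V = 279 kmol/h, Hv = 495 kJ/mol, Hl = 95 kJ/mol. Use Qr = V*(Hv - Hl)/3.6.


Qr = 279 * (495 - 95) / 3.6 = 279 * 400 / 3.6 = 31000

31000 kW


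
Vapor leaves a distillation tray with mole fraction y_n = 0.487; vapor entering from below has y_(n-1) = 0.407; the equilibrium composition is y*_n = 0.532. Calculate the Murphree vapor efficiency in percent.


Murphree vapor efficiency: EMV = (y_n - y_(n-1)) / (y*_n - y_(n-1)) * 100
EMV = (0.487 - 0.407) / (0.532 - 0.407) * 100 = 0.08 / 0.125 * 100 = 64.00

64.00 %


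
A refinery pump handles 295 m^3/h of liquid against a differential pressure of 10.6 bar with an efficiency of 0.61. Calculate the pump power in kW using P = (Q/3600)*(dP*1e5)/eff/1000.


Q = 295 / 3600 = 0.0819444 m^3/s
P = 0.0819444 * (10.6 * 1e5) / 0.61 / 1000 = 142.4

142.4 kW


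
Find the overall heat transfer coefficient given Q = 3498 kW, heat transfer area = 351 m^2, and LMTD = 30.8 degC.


From Q = U*A*LMTD, U = Q / (A * LMTD)
U = 3498 / (351 * 30.8) = 3498 / 10810.8 = 0.3236

0.3236 kW/(m^2*K)


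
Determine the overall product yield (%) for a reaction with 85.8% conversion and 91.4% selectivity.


Overall yield = conversion (%) * selectivity (%) / 100
Conversion = 85.8%, Selectivity = 91.4%
Y = 85.8 * 91.4 / 100
= 78.4212 %

78.4212 %


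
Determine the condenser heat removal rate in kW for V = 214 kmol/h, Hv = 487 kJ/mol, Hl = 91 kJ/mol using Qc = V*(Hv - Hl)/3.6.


Qc = 214 * (487 - 91) / 3.6 = 214 * 396 / 3.6 = 23540

23540 kW


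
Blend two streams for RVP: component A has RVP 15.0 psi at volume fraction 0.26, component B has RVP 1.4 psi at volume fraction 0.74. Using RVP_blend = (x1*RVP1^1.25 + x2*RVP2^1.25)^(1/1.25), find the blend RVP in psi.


Chevron index: RVP_blend = (sum xi*RVPi^1.25)^(1/1.25)
RVP^1.25 terms: 0.26 * 15.0^1.25 + 0.74 * 1.4^1.25 = 8.80208
RVP_blend = 8.80208^(1/1.25) = 5.697

5.697 psi


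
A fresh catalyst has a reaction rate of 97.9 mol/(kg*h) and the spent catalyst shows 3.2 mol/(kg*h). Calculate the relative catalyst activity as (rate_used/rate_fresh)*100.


Activity (%) = (rate_used / rate_fresh) * 100
rate_used = 3.2, rate_fresh = 97.9
= (3.2 / 97.9) * 100
= 0.03269 * 100 = 3.269

3.269 %


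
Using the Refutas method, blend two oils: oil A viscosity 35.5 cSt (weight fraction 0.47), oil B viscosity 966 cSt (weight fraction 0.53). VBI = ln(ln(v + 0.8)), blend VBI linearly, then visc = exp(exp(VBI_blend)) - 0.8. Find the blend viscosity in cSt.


Refutas method: VBN_i = 14.534*ln(ln(visc_i + 0.8)) + 10.975, blended linearly by mass fraction; since VBN is linear in VBI_i = ln(ln(visc_i + 0.8)) and the fractions sum to 1, blend VBI directly: visc = exp(exp(VBI_blend)) - 0.8
VBI_1 = ln(ln(35.5 + 0.8)) = 1.27866
VBI_2 = ln(ln(966 + 0.8)) = 1.92774
VBI_blend = 0.47 * 1.27866 + 0.53 * 1.92774 = 1.62267
visc_blend = exp(exp(1.62267)) - 0.8 = 157.8

157.8 cSt


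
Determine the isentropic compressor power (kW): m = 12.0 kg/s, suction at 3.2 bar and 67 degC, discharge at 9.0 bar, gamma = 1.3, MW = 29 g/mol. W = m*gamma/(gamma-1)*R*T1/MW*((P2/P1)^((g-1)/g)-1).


Isentropic work: W = m*(gamma/(gamma-1))*(R*T1/MW)*((P2/P1)^((gamma-1)/gamma) - 1)
T1 = 67 + 273.15 = 340.15 K
Pressure ratio = 9.0 / 3.2 = 2.8125
Exponent = (1.3 - 1)/1.3 = 0.230769
(P2/P1)^exp - 1 = 2.8125^0.230769 - 1 = 0.269511
W = 12.0 * 1.3 / 0.3 * 8.314 * 340.15 / 29 * 0.269511 = 1367

1367 kW


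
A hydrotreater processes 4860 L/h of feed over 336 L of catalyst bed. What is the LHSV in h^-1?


LHSV = volumetric feed rate / catalyst volume
= 4860 L/h / 336 L
= 14.46 h^-1

14.46 h^-1


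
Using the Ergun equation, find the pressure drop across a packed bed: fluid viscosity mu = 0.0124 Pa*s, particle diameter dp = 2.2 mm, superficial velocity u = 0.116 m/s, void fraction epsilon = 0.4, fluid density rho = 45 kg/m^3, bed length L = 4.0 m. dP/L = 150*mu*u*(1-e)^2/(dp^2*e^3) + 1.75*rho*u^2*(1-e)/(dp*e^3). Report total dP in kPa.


dp = 2.2 mm = 0.0022 m
Viscous term = 150*0.0124*0.116*(1-0.4)^2 / (0.0022^2*0.4^3) = 250754
Inertial term = 1.75*45*0.116^2*(1-0.4) / (0.0022*0.4^3) = 4515.6
dP/L = 250754 + 4515.6 = 255270 Pa/m
dP = 255270 * 4.0 / 1000 = 1021 kPa

1021 kPa


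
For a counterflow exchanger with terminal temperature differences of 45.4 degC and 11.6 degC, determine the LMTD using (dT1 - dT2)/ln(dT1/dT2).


LMTD = (dT1 - dT2) / ln(dT1/dT2)
= (45.4 - 11.6) / ln(45.4 / 11.6) = 33.8 / 1.36451 = 24.77

24.77 degC


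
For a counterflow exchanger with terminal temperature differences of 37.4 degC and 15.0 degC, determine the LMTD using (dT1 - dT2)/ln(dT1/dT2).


LMTD = (dT1 - dT2) / ln(dT1/dT2)
= (37.4 - 15.0) / ln(37.4 / 15.0) = 22.4 / 0.913621 = 24.52

24.52 degC


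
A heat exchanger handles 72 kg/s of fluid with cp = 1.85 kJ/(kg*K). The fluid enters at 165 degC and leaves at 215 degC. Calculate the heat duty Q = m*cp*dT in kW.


Q = m_dot * cp * delta_T
delta_T = 215 - 165 = 50 K
Q = 72 * 1.85 * 50
= 133.2 * 50
= 6660 kW

6660 kW


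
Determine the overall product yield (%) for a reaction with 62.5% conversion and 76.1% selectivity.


Overall yield = conversion (%) * selectivity (%) / 100
Conversion = 62.5%, Selectivity = 76.1%
Y = 62.5 * 76.1 / 100
= 47.5625 %

47.5625 %


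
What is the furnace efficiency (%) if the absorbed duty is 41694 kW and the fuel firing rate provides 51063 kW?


Furnace efficiency = Q_absorbed / Q_fuel * 100
= 41694 / 51063 * 100 = 81.65

81.65 %


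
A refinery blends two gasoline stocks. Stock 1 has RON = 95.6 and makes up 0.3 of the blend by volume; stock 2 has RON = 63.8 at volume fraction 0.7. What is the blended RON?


Linear blending: RON_blend = sum(vi * RONi)
Contribution 1: 0.3 * 95.6 = 28.68
Contribution 2: 0.7 * 63.8 = 44.66
RON_blend = 28.68 + 44.66 = 73.34

73.34


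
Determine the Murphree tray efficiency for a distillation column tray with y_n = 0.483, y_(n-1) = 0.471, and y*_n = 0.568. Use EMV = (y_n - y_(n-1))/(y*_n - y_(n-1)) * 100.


Murphree vapor efficiency: EMV = (y_n - y_(n-1)) / (y*_n - y_(n-1)) * 100
EMV = (0.483 - 0.471) / (0.568 - 0.471) * 100 = 0.012 / 0.097 * 100 = 12.37

12.37 %


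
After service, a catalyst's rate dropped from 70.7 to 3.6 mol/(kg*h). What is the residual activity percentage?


Activity (%) = (rate_used / rate_fresh) * 100
rate_used = 3.6, rate_fresh = 70.7
= (3.6 / 70.7) * 100
= 0.05092 * 100 = 5.092

5.092 %


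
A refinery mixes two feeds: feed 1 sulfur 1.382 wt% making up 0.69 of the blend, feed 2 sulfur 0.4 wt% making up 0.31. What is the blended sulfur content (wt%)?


Linear sulfur blending: S_blend = x1*S1 + x2*S2
Contribution 1: 0.69 * 1.382 = 0.95358 wt%
Contribution 2: 0.31 * 0.4 = 0.124 wt%
S_blend = 0.95358 + 0.124 = 1.07758

1.07758 wt%


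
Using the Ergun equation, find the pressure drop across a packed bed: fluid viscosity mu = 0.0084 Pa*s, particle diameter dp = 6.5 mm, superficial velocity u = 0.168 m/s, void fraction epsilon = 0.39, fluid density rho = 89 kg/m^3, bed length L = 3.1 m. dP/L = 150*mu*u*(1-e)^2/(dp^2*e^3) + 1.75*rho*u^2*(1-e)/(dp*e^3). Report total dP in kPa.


dp = 6.5 mm = 0.0065 m
Viscous term = 150*0.0084*0.168*(1-0.39)^2 / (0.0065^2*0.39^3) = 31428.2
Inertial term = 1.75*89*0.168^2*(1-0.39) / (0.0065*0.39^3) = 6954.55
dP/L = 31428.2 + 6954.55 = 38382.8 Pa/m
dP = 38382.8 * 3.1 / 1000 = 119.0 kPa

119.0 kPa
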